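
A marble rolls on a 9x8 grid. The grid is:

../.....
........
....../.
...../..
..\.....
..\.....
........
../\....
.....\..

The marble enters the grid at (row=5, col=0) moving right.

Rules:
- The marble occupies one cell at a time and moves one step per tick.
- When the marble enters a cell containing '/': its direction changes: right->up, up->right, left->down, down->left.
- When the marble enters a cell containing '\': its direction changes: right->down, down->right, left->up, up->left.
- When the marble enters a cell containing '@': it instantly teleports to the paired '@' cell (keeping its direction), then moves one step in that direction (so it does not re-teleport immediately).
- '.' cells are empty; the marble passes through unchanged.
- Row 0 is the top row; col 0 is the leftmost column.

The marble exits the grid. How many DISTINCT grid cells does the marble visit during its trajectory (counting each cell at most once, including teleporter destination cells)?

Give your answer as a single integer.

Answer: 7

Derivation:
Step 1: enter (5,0), '.' pass, move right to (5,1)
Step 2: enter (5,1), '.' pass, move right to (5,2)
Step 3: enter (5,2), '\' deflects right->down, move down to (6,2)
Step 4: enter (6,2), '.' pass, move down to (7,2)
Step 5: enter (7,2), '/' deflects down->left, move left to (7,1)
Step 6: enter (7,1), '.' pass, move left to (7,0)
Step 7: enter (7,0), '.' pass, move left to (7,-1)
Step 8: at (7,-1) — EXIT via left edge, pos 7
Distinct cells visited: 7 (path length 7)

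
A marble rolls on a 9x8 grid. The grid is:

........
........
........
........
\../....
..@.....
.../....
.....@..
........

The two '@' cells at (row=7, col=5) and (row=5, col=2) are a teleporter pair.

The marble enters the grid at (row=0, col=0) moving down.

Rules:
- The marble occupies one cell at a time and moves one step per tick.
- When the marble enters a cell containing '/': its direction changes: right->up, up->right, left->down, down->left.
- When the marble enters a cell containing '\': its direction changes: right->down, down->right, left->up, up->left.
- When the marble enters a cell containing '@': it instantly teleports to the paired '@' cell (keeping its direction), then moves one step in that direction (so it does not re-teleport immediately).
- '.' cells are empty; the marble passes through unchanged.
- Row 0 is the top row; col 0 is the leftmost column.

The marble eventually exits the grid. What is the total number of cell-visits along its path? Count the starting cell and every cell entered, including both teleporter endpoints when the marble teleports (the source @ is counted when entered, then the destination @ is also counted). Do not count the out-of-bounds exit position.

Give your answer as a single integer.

Answer: 12

Derivation:
Step 1: enter (0,0), '.' pass, move down to (1,0)
Step 2: enter (1,0), '.' pass, move down to (2,0)
Step 3: enter (2,0), '.' pass, move down to (3,0)
Step 4: enter (3,0), '.' pass, move down to (4,0)
Step 5: enter (4,0), '\' deflects down->right, move right to (4,1)
Step 6: enter (4,1), '.' pass, move right to (4,2)
Step 7: enter (4,2), '.' pass, move right to (4,3)
Step 8: enter (4,3), '/' deflects right->up, move up to (3,3)
Step 9: enter (3,3), '.' pass, move up to (2,3)
Step 10: enter (2,3), '.' pass, move up to (1,3)
Step 11: enter (1,3), '.' pass, move up to (0,3)
Step 12: enter (0,3), '.' pass, move up to (-1,3)
Step 13: at (-1,3) — EXIT via top edge, pos 3
Path length (cell visits): 12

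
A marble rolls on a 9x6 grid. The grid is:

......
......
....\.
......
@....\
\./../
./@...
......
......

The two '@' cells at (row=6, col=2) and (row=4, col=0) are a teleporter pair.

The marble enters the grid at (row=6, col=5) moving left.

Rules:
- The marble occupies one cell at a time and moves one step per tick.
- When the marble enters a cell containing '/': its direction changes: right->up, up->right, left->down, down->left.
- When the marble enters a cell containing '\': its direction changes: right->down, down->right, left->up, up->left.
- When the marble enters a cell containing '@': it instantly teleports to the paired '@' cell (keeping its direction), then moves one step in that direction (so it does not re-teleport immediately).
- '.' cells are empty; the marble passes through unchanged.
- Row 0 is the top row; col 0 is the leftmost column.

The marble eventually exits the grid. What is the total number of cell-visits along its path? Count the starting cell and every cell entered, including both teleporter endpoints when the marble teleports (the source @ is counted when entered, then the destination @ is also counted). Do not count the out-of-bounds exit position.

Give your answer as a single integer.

Answer: 5

Derivation:
Step 1: enter (6,5), '.' pass, move left to (6,4)
Step 2: enter (6,4), '.' pass, move left to (6,3)
Step 3: enter (6,3), '.' pass, move left to (6,2)
Step 4: enter (6,2), '@' teleport (6,2)->(4,0), also enter (4,0), move left to (4,-1)
Step 5: at (4,-1) — EXIT via left edge, pos 4
Path length (cell visits): 5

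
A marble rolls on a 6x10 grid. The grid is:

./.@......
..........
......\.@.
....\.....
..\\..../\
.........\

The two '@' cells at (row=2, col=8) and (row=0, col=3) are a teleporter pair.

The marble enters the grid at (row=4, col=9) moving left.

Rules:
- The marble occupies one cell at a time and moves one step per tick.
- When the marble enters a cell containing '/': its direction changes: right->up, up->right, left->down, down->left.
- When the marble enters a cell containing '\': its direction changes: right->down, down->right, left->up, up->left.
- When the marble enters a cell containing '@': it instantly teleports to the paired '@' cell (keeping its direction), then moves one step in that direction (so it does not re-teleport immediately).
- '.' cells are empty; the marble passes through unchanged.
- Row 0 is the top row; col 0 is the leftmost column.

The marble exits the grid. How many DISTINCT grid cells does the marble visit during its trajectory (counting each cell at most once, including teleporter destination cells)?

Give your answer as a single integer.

Step 1: enter (4,9), '\' deflects left->up, move up to (3,9)
Step 2: enter (3,9), '.' pass, move up to (2,9)
Step 3: enter (2,9), '.' pass, move up to (1,9)
Step 4: enter (1,9), '.' pass, move up to (0,9)
Step 5: enter (0,9), '.' pass, move up to (-1,9)
Step 6: at (-1,9) — EXIT via top edge, pos 9
Distinct cells visited: 5 (path length 5)

Answer: 5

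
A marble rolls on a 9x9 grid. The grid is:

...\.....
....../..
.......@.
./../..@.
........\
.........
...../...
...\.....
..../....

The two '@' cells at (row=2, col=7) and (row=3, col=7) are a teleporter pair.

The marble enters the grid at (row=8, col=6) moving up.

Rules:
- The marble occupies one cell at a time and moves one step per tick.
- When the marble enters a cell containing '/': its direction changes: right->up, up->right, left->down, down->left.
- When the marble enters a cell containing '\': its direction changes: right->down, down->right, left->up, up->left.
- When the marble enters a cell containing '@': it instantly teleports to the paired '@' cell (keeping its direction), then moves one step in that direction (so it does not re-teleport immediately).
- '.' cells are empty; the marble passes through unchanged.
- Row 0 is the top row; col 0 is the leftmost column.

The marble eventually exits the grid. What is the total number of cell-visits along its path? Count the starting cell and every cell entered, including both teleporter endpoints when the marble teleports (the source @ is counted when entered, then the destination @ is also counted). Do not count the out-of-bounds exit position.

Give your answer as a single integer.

Answer: 10

Derivation:
Step 1: enter (8,6), '.' pass, move up to (7,6)
Step 2: enter (7,6), '.' pass, move up to (6,6)
Step 3: enter (6,6), '.' pass, move up to (5,6)
Step 4: enter (5,6), '.' pass, move up to (4,6)
Step 5: enter (4,6), '.' pass, move up to (3,6)
Step 6: enter (3,6), '.' pass, move up to (2,6)
Step 7: enter (2,6), '.' pass, move up to (1,6)
Step 8: enter (1,6), '/' deflects up->right, move right to (1,7)
Step 9: enter (1,7), '.' pass, move right to (1,8)
Step 10: enter (1,8), '.' pass, move right to (1,9)
Step 11: at (1,9) — EXIT via right edge, pos 1
Path length (cell visits): 10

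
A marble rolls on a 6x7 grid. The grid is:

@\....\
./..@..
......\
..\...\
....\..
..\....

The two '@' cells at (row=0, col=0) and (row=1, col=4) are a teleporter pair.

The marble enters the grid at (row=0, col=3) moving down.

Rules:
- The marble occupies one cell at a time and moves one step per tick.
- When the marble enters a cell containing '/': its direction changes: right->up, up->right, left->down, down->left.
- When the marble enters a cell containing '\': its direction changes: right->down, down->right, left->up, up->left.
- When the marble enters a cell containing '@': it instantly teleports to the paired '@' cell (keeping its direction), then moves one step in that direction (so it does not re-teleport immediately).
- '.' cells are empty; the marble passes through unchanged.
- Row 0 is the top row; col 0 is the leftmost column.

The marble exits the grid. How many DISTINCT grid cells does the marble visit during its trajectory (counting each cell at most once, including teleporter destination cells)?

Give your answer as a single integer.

Step 1: enter (0,3), '.' pass, move down to (1,3)
Step 2: enter (1,3), '.' pass, move down to (2,3)
Step 3: enter (2,3), '.' pass, move down to (3,3)
Step 4: enter (3,3), '.' pass, move down to (4,3)
Step 5: enter (4,3), '.' pass, move down to (5,3)
Step 6: enter (5,3), '.' pass, move down to (6,3)
Step 7: at (6,3) — EXIT via bottom edge, pos 3
Distinct cells visited: 6 (path length 6)

Answer: 6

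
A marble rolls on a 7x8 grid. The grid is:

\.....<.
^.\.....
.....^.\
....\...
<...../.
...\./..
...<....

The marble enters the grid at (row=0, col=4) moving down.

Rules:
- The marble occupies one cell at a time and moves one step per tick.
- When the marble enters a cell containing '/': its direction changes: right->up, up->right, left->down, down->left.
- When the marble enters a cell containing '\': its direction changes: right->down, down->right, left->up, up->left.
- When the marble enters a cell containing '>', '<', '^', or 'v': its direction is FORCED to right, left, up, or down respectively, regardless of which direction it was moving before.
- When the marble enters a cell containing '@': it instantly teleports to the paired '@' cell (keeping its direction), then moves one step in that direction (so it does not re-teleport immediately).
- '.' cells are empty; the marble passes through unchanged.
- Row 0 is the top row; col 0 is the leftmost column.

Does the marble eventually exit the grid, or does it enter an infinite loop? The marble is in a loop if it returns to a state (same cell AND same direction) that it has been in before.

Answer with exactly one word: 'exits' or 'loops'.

Step 1: enter (0,4), '.' pass, move down to (1,4)
Step 2: enter (1,4), '.' pass, move down to (2,4)
Step 3: enter (2,4), '.' pass, move down to (3,4)
Step 4: enter (3,4), '\' deflects down->right, move right to (3,5)
Step 5: enter (3,5), '.' pass, move right to (3,6)
Step 6: enter (3,6), '.' pass, move right to (3,7)
Step 7: enter (3,7), '.' pass, move right to (3,8)
Step 8: at (3,8) — EXIT via right edge, pos 3

Answer: exits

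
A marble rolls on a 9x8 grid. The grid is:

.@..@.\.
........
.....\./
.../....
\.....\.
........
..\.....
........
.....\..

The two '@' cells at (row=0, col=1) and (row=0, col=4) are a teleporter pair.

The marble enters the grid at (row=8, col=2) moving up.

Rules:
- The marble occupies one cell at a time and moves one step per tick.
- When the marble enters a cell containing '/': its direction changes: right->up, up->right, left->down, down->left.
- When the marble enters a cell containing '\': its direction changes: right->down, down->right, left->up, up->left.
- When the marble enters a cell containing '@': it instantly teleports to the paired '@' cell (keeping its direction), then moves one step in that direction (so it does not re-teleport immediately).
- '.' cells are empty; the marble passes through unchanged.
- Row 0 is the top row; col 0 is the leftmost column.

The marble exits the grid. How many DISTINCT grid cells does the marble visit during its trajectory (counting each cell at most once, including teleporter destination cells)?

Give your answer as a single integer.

Step 1: enter (8,2), '.' pass, move up to (7,2)
Step 2: enter (7,2), '.' pass, move up to (6,2)
Step 3: enter (6,2), '\' deflects up->left, move left to (6,1)
Step 4: enter (6,1), '.' pass, move left to (6,0)
Step 5: enter (6,0), '.' pass, move left to (6,-1)
Step 6: at (6,-1) — EXIT via left edge, pos 6
Distinct cells visited: 5 (path length 5)

Answer: 5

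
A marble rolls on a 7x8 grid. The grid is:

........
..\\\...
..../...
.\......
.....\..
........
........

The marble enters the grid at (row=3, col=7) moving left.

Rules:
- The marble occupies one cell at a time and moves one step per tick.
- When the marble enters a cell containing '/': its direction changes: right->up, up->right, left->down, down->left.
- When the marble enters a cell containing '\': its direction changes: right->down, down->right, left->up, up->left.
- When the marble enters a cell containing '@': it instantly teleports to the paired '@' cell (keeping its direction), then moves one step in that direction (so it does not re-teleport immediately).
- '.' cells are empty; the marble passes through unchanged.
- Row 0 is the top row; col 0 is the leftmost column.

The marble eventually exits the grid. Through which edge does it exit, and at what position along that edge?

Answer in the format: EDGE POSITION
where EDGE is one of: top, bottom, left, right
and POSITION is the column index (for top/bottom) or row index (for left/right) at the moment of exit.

Step 1: enter (3,7), '.' pass, move left to (3,6)
Step 2: enter (3,6), '.' pass, move left to (3,5)
Step 3: enter (3,5), '.' pass, move left to (3,4)
Step 4: enter (3,4), '.' pass, move left to (3,3)
Step 5: enter (3,3), '.' pass, move left to (3,2)
Step 6: enter (3,2), '.' pass, move left to (3,1)
Step 7: enter (3,1), '\' deflects left->up, move up to (2,1)
Step 8: enter (2,1), '.' pass, move up to (1,1)
Step 9: enter (1,1), '.' pass, move up to (0,1)
Step 10: enter (0,1), '.' pass, move up to (-1,1)
Step 11: at (-1,1) — EXIT via top edge, pos 1

Answer: top 1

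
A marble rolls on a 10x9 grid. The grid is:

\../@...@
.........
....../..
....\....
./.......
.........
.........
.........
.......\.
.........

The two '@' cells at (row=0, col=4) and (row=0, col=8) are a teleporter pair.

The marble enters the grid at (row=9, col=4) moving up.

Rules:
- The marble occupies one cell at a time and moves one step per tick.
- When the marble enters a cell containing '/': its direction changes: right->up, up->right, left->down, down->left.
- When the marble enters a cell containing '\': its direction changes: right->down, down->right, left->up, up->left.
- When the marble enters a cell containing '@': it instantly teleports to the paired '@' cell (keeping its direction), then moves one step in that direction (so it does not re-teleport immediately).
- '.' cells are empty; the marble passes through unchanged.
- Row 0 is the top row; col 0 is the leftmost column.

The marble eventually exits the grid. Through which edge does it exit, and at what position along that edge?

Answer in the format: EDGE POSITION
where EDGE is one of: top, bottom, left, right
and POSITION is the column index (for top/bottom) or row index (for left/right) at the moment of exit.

Step 1: enter (9,4), '.' pass, move up to (8,4)
Step 2: enter (8,4), '.' pass, move up to (7,4)
Step 3: enter (7,4), '.' pass, move up to (6,4)
Step 4: enter (6,4), '.' pass, move up to (5,4)
Step 5: enter (5,4), '.' pass, move up to (4,4)
Step 6: enter (4,4), '.' pass, move up to (3,4)
Step 7: enter (3,4), '\' deflects up->left, move left to (3,3)
Step 8: enter (3,3), '.' pass, move left to (3,2)
Step 9: enter (3,2), '.' pass, move left to (3,1)
Step 10: enter (3,1), '.' pass, move left to (3,0)
Step 11: enter (3,0), '.' pass, move left to (3,-1)
Step 12: at (3,-1) — EXIT via left edge, pos 3

Answer: left 3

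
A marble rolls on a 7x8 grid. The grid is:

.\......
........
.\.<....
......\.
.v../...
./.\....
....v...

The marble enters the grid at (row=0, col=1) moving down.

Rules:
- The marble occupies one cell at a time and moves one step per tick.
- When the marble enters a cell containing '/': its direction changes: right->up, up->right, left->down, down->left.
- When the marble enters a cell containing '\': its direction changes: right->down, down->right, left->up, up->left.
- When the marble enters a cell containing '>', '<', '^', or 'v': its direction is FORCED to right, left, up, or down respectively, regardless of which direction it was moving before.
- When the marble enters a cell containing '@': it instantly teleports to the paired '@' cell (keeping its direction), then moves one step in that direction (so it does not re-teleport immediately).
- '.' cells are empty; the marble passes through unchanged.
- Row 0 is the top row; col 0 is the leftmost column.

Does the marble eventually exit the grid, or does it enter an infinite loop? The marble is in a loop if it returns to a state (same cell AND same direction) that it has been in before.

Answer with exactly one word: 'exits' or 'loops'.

Step 1: enter (0,1), '\' deflects down->right, move right to (0,2)
Step 2: enter (0,2), '.' pass, move right to (0,3)
Step 3: enter (0,3), '.' pass, move right to (0,4)
Step 4: enter (0,4), '.' pass, move right to (0,5)
Step 5: enter (0,5), '.' pass, move right to (0,6)
Step 6: enter (0,6), '.' pass, move right to (0,7)
Step 7: enter (0,7), '.' pass, move right to (0,8)
Step 8: at (0,8) — EXIT via right edge, pos 0

Answer: exits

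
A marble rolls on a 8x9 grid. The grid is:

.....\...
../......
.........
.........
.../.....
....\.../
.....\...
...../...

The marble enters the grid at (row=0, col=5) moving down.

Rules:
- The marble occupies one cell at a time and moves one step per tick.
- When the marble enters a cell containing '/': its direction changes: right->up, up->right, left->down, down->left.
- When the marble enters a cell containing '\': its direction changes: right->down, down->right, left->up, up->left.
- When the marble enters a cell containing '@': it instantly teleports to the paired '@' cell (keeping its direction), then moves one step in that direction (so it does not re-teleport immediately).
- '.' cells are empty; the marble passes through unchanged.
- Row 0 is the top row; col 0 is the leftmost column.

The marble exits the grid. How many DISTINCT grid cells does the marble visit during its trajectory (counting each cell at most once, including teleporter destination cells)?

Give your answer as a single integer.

Answer: 4

Derivation:
Step 1: enter (0,5), '\' deflects down->right, move right to (0,6)
Step 2: enter (0,6), '.' pass, move right to (0,7)
Step 3: enter (0,7), '.' pass, move right to (0,8)
Step 4: enter (0,8), '.' pass, move right to (0,9)
Step 5: at (0,9) — EXIT via right edge, pos 0
Distinct cells visited: 4 (path length 4)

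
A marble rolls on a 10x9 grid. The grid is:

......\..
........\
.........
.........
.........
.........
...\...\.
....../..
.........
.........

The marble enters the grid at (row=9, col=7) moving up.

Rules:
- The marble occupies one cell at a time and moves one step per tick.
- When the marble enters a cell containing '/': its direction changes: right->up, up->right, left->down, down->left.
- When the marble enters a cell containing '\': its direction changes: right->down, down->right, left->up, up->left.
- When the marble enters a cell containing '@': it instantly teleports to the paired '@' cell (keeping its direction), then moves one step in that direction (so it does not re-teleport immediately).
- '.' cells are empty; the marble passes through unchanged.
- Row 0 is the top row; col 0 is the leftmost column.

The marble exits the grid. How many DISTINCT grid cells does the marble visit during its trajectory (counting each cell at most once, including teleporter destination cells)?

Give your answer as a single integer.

Answer: 14

Derivation:
Step 1: enter (9,7), '.' pass, move up to (8,7)
Step 2: enter (8,7), '.' pass, move up to (7,7)
Step 3: enter (7,7), '.' pass, move up to (6,7)
Step 4: enter (6,7), '\' deflects up->left, move left to (6,6)
Step 5: enter (6,6), '.' pass, move left to (6,5)
Step 6: enter (6,5), '.' pass, move left to (6,4)
Step 7: enter (6,4), '.' pass, move left to (6,3)
Step 8: enter (6,3), '\' deflects left->up, move up to (5,3)
Step 9: enter (5,3), '.' pass, move up to (4,3)
Step 10: enter (4,3), '.' pass, move up to (3,3)
Step 11: enter (3,3), '.' pass, move up to (2,3)
Step 12: enter (2,3), '.' pass, move up to (1,3)
Step 13: enter (1,3), '.' pass, move up to (0,3)
Step 14: enter (0,3), '.' pass, move up to (-1,3)
Step 15: at (-1,3) — EXIT via top edge, pos 3
Distinct cells visited: 14 (path length 14)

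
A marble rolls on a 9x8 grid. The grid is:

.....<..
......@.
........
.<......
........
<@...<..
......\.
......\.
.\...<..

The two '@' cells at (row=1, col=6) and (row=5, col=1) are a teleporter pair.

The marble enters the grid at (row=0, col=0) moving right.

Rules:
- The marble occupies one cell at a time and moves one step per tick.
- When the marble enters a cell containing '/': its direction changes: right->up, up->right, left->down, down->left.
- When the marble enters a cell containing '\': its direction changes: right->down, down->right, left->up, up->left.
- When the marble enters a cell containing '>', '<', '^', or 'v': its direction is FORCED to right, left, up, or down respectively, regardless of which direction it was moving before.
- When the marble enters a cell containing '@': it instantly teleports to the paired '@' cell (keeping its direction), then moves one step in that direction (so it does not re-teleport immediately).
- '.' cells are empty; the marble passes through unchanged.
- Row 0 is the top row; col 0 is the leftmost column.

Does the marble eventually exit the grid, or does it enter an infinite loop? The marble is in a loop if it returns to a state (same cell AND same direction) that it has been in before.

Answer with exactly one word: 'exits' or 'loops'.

Answer: exits

Derivation:
Step 1: enter (0,0), '.' pass, move right to (0,1)
Step 2: enter (0,1), '.' pass, move right to (0,2)
Step 3: enter (0,2), '.' pass, move right to (0,3)
Step 4: enter (0,3), '.' pass, move right to (0,4)
Step 5: enter (0,4), '.' pass, move right to (0,5)
Step 6: enter (0,5), '<' forces right->left, move left to (0,4)
Step 7: enter (0,4), '.' pass, move left to (0,3)
Step 8: enter (0,3), '.' pass, move left to (0,2)
Step 9: enter (0,2), '.' pass, move left to (0,1)
Step 10: enter (0,1), '.' pass, move left to (0,0)
Step 11: enter (0,0), '.' pass, move left to (0,-1)
Step 12: at (0,-1) — EXIT via left edge, pos 0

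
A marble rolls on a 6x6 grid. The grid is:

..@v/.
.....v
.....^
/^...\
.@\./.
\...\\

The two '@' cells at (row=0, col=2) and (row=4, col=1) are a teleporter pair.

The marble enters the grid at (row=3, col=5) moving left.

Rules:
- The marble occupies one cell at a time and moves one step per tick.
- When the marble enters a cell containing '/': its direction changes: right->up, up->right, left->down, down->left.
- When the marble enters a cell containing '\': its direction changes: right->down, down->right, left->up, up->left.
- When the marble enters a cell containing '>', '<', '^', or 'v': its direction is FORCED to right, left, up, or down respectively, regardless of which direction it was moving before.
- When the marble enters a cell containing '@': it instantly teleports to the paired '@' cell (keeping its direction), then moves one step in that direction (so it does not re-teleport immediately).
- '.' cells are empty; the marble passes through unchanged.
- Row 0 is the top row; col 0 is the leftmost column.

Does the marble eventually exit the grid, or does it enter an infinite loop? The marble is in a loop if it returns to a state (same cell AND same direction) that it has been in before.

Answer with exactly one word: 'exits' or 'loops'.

Answer: loops

Derivation:
Step 1: enter (3,5), '\' deflects left->up, move up to (2,5)
Step 2: enter (2,5), '^' forces up->up, move up to (1,5)
Step 3: enter (1,5), 'v' forces up->down, move down to (2,5)
Step 4: enter (2,5), '^' forces down->up, move up to (1,5)
Step 5: at (1,5) dir=up — LOOP DETECTED (seen before)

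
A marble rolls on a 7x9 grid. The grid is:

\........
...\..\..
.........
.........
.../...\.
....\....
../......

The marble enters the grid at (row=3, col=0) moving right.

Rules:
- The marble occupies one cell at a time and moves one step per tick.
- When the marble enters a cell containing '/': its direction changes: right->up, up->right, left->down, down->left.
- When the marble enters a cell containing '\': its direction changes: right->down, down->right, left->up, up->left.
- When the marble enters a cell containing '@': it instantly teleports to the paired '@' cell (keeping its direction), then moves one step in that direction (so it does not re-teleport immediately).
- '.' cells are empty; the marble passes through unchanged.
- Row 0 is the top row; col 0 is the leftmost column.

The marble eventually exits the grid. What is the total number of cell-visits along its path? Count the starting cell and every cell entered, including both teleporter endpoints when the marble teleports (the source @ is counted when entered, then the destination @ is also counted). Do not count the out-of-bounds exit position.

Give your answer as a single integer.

Step 1: enter (3,0), '.' pass, move right to (3,1)
Step 2: enter (3,1), '.' pass, move right to (3,2)
Step 3: enter (3,2), '.' pass, move right to (3,3)
Step 4: enter (3,3), '.' pass, move right to (3,4)
Step 5: enter (3,4), '.' pass, move right to (3,5)
Step 6: enter (3,5), '.' pass, move right to (3,6)
Step 7: enter (3,6), '.' pass, move right to (3,7)
Step 8: enter (3,7), '.' pass, move right to (3,8)
Step 9: enter (3,8), '.' pass, move right to (3,9)
Step 10: at (3,9) — EXIT via right edge, pos 3
Path length (cell visits): 9

Answer: 9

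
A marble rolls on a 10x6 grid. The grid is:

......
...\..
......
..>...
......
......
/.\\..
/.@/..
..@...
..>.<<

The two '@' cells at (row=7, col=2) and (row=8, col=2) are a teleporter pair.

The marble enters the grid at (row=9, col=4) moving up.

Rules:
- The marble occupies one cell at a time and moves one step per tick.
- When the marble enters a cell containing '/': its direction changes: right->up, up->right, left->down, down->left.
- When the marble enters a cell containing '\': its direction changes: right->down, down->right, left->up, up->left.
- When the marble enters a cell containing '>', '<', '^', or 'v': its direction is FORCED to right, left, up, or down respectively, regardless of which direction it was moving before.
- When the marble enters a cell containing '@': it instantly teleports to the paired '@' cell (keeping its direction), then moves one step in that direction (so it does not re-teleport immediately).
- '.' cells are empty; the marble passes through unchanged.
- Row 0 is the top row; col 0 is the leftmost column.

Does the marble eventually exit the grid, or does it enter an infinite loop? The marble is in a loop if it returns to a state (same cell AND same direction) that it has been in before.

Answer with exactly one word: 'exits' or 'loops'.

Answer: loops

Derivation:
Step 1: enter (9,4), '<' forces up->left, move left to (9,3)
Step 2: enter (9,3), '.' pass, move left to (9,2)
Step 3: enter (9,2), '>' forces left->right, move right to (9,3)
Step 4: enter (9,3), '.' pass, move right to (9,4)
Step 5: enter (9,4), '<' forces right->left, move left to (9,3)
Step 6: at (9,3) dir=left — LOOP DETECTED (seen before)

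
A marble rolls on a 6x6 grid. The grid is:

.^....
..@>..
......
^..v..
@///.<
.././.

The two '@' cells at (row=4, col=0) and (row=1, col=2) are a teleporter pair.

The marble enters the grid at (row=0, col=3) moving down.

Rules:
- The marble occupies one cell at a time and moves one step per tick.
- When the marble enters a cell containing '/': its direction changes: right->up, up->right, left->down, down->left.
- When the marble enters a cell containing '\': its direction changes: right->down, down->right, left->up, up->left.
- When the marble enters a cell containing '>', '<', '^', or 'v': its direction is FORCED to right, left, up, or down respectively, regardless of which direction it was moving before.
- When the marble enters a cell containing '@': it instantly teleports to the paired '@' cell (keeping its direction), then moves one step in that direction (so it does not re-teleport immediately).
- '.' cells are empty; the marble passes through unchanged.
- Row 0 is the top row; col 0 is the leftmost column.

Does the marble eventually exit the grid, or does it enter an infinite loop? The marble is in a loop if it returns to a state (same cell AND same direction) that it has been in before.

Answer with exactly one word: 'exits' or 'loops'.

Step 1: enter (0,3), '.' pass, move down to (1,3)
Step 2: enter (1,3), '>' forces down->right, move right to (1,4)
Step 3: enter (1,4), '.' pass, move right to (1,5)
Step 4: enter (1,5), '.' pass, move right to (1,6)
Step 5: at (1,6) — EXIT via right edge, pos 1

Answer: exits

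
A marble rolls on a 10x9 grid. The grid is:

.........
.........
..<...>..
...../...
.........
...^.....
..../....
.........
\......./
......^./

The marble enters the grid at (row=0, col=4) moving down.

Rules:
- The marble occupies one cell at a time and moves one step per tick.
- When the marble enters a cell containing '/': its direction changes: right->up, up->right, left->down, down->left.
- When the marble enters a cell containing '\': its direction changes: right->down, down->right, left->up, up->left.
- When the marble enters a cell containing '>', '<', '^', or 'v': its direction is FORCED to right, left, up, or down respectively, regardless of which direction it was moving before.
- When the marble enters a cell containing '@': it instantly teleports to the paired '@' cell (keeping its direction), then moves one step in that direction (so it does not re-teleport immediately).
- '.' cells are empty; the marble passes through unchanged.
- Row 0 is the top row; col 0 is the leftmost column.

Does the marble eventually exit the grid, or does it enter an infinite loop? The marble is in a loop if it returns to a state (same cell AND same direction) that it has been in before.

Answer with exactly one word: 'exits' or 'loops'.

Answer: exits

Derivation:
Step 1: enter (0,4), '.' pass, move down to (1,4)
Step 2: enter (1,4), '.' pass, move down to (2,4)
Step 3: enter (2,4), '.' pass, move down to (3,4)
Step 4: enter (3,4), '.' pass, move down to (4,4)
Step 5: enter (4,4), '.' pass, move down to (5,4)
Step 6: enter (5,4), '.' pass, move down to (6,4)
Step 7: enter (6,4), '/' deflects down->left, move left to (6,3)
Step 8: enter (6,3), '.' pass, move left to (6,2)
Step 9: enter (6,2), '.' pass, move left to (6,1)
Step 10: enter (6,1), '.' pass, move left to (6,0)
Step 11: enter (6,0), '.' pass, move left to (6,-1)
Step 12: at (6,-1) — EXIT via left edge, pos 6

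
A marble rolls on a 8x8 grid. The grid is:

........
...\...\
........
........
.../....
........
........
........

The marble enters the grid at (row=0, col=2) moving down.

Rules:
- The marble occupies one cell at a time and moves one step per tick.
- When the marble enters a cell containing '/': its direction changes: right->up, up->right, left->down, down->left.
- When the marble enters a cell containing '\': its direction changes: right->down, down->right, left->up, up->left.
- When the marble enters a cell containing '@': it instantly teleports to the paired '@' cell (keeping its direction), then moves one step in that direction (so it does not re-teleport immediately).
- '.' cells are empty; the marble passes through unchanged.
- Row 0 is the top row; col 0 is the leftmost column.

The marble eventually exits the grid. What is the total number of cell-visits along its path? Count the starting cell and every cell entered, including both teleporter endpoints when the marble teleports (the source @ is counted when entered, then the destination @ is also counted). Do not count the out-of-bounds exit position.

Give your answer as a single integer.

Answer: 8

Derivation:
Step 1: enter (0,2), '.' pass, move down to (1,2)
Step 2: enter (1,2), '.' pass, move down to (2,2)
Step 3: enter (2,2), '.' pass, move down to (3,2)
Step 4: enter (3,2), '.' pass, move down to (4,2)
Step 5: enter (4,2), '.' pass, move down to (5,2)
Step 6: enter (5,2), '.' pass, move down to (6,2)
Step 7: enter (6,2), '.' pass, move down to (7,2)
Step 8: enter (7,2), '.' pass, move down to (8,2)
Step 9: at (8,2) — EXIT via bottom edge, pos 2
Path length (cell visits): 8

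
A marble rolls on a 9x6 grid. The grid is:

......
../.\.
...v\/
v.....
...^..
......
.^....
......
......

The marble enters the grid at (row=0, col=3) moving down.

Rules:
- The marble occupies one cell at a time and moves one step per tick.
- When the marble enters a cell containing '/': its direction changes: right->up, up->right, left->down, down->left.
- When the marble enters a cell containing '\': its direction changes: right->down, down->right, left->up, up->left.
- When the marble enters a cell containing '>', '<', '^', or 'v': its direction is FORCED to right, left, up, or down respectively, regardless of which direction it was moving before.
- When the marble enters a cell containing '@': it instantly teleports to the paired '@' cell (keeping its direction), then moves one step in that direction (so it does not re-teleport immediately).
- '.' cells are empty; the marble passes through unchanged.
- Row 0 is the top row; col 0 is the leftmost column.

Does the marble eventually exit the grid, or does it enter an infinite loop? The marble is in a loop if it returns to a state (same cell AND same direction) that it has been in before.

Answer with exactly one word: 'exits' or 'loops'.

Answer: loops

Derivation:
Step 1: enter (0,3), '.' pass, move down to (1,3)
Step 2: enter (1,3), '.' pass, move down to (2,3)
Step 3: enter (2,3), 'v' forces down->down, move down to (3,3)
Step 4: enter (3,3), '.' pass, move down to (4,3)
Step 5: enter (4,3), '^' forces down->up, move up to (3,3)
Step 6: enter (3,3), '.' pass, move up to (2,3)
Step 7: enter (2,3), 'v' forces up->down, move down to (3,3)
Step 8: at (3,3) dir=down — LOOP DETECTED (seen before)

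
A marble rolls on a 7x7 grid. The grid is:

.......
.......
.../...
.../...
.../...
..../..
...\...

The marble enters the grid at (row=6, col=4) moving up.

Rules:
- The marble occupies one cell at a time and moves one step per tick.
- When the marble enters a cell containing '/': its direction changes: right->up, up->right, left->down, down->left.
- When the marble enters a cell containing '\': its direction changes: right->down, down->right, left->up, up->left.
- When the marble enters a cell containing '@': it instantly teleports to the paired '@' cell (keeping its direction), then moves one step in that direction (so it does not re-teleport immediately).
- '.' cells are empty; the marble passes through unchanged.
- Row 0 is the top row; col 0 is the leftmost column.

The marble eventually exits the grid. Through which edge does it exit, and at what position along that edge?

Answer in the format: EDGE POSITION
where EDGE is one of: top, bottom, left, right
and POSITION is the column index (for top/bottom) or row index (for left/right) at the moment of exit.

Step 1: enter (6,4), '.' pass, move up to (5,4)
Step 2: enter (5,4), '/' deflects up->right, move right to (5,5)
Step 3: enter (5,5), '.' pass, move right to (5,6)
Step 4: enter (5,6), '.' pass, move right to (5,7)
Step 5: at (5,7) — EXIT via right edge, pos 5

Answer: right 5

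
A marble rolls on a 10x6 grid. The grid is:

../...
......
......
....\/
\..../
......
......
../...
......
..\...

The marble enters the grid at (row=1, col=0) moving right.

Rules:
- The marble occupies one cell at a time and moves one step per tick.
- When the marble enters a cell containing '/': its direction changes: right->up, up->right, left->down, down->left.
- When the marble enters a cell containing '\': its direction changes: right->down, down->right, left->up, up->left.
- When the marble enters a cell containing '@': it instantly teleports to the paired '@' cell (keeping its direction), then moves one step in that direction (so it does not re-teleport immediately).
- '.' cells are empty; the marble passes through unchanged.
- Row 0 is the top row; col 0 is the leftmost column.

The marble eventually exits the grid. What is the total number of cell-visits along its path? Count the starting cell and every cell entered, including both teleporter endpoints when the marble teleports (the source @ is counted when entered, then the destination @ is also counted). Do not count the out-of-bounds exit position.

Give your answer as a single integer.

Answer: 6

Derivation:
Step 1: enter (1,0), '.' pass, move right to (1,1)
Step 2: enter (1,1), '.' pass, move right to (1,2)
Step 3: enter (1,2), '.' pass, move right to (1,3)
Step 4: enter (1,3), '.' pass, move right to (1,4)
Step 5: enter (1,4), '.' pass, move right to (1,5)
Step 6: enter (1,5), '.' pass, move right to (1,6)
Step 7: at (1,6) — EXIT via right edge, pos 1
Path length (cell visits): 6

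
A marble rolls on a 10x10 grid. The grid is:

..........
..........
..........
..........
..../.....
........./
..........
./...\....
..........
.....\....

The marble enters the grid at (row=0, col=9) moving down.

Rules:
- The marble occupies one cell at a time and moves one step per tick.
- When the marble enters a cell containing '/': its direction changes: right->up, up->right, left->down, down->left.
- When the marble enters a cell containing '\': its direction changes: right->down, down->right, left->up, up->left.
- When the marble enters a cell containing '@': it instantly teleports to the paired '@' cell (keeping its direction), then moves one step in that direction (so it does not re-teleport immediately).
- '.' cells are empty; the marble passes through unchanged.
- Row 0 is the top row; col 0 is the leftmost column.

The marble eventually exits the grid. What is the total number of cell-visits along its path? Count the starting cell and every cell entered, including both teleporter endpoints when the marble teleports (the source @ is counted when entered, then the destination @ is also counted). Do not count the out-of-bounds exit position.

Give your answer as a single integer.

Step 1: enter (0,9), '.' pass, move down to (1,9)
Step 2: enter (1,9), '.' pass, move down to (2,9)
Step 3: enter (2,9), '.' pass, move down to (3,9)
Step 4: enter (3,9), '.' pass, move down to (4,9)
Step 5: enter (4,9), '.' pass, move down to (5,9)
Step 6: enter (5,9), '/' deflects down->left, move left to (5,8)
Step 7: enter (5,8), '.' pass, move left to (5,7)
Step 8: enter (5,7), '.' pass, move left to (5,6)
Step 9: enter (5,6), '.' pass, move left to (5,5)
Step 10: enter (5,5), '.' pass, move left to (5,4)
Step 11: enter (5,4), '.' pass, move left to (5,3)
Step 12: enter (5,3), '.' pass, move left to (5,2)
Step 13: enter (5,2), '.' pass, move left to (5,1)
Step 14: enter (5,1), '.' pass, move left to (5,0)
Step 15: enter (5,0), '.' pass, move left to (5,-1)
Step 16: at (5,-1) — EXIT via left edge, pos 5
Path length (cell visits): 15

Answer: 15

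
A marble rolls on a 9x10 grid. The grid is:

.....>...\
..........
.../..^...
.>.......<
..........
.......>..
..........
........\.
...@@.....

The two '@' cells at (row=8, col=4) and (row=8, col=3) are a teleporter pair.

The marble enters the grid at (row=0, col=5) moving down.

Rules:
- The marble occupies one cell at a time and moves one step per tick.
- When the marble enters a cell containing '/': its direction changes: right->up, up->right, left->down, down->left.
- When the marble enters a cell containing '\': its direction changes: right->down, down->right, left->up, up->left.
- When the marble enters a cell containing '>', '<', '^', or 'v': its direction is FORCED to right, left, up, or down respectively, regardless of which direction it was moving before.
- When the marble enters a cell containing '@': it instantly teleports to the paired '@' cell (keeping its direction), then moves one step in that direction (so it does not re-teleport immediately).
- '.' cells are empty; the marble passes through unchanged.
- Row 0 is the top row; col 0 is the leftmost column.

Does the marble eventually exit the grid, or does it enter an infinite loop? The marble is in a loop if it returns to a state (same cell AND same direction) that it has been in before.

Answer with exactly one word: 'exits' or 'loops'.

Step 1: enter (0,5), '>' forces down->right, move right to (0,6)
Step 2: enter (0,6), '.' pass, move right to (0,7)
Step 3: enter (0,7), '.' pass, move right to (0,8)
Step 4: enter (0,8), '.' pass, move right to (0,9)
Step 5: enter (0,9), '\' deflects right->down, move down to (1,9)
Step 6: enter (1,9), '.' pass, move down to (2,9)
Step 7: enter (2,9), '.' pass, move down to (3,9)
Step 8: enter (3,9), '<' forces down->left, move left to (3,8)
Step 9: enter (3,8), '.' pass, move left to (3,7)
Step 10: enter (3,7), '.' pass, move left to (3,6)
Step 11: enter (3,6), '.' pass, move left to (3,5)
Step 12: enter (3,5), '.' pass, move left to (3,4)
Step 13: enter (3,4), '.' pass, move left to (3,3)
Step 14: enter (3,3), '.' pass, move left to (3,2)
Step 15: enter (3,2), '.' pass, move left to (3,1)
Step 16: enter (3,1), '>' forces left->right, move right to (3,2)
Step 17: enter (3,2), '.' pass, move right to (3,3)
Step 18: enter (3,3), '.' pass, move right to (3,4)
Step 19: enter (3,4), '.' pass, move right to (3,5)
Step 20: enter (3,5), '.' pass, move right to (3,6)
Step 21: enter (3,6), '.' pass, move right to (3,7)
Step 22: enter (3,7), '.' pass, move right to (3,8)
Step 23: enter (3,8), '.' pass, move right to (3,9)
Step 24: enter (3,9), '<' forces right->left, move left to (3,8)
Step 25: at (3,8) dir=left — LOOP DETECTED (seen before)

Answer: loops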